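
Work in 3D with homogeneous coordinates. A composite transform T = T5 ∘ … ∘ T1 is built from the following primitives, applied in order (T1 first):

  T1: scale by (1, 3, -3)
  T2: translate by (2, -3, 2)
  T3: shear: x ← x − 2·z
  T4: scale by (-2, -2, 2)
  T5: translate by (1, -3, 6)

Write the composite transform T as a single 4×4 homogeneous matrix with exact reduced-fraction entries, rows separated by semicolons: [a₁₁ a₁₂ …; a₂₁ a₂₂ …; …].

T1 = [1 0 0 0; 0 3 0 0; 0 0 -3 0; 0 0 0 1]
T2·T1 = [1 0 0 2; 0 3 0 -3; 0 0 -3 2; 0 0 0 1]
T3·…·T1 = [1 0 6 -2; 0 3 0 -3; 0 0 -3 2; 0 0 0 1]
T4·…·T1 = [-2 0 -12 4; 0 -6 0 6; 0 0 -6 4; 0 0 0 1]
T5·…·T1 = [-2 0 -12 5; 0 -6 0 3; 0 0 -6 10; 0 0 0 1]

T = [-2 0 -12 5; 0 -6 0 3; 0 0 -6 10; 0 0 0 1]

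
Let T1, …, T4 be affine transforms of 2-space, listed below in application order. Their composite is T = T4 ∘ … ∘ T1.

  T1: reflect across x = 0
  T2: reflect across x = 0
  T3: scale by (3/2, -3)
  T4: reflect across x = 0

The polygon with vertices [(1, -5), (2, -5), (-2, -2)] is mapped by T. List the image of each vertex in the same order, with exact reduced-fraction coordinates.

image vertices: (-3/2, 15), (-3, 15), (3, 6)

T1 reflect across x = 0: (1, -5) → (-1, -5); (2, -5) → (-2, -5); (-2, -2) → (2, -2)
T2 reflect across x = 0: (-1, -5) → (1, -5); (-2, -5) → (2, -5); (2, -2) → (-2, -2)
T3 scale by (3/2, -3): (1, -5) → (3/2, 15); (2, -5) → (3, 15); (-2, -2) → (-3, 6)
T4 reflect across x = 0: (3/2, 15) → (-3/2, 15); (3, 15) → (-3, 15); (-3, 6) → (3, 6)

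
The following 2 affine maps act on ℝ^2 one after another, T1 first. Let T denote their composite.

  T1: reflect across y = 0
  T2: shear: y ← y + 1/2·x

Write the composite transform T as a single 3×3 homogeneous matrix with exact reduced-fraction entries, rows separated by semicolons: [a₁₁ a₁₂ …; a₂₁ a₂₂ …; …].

T = [1 0 0; 1/2 -1 0; 0 0 1]

T1 = [1 0 0; 0 -1 0; 0 0 1]
T2·T1 = [1 0 0; 1/2 -1 0; 0 0 1]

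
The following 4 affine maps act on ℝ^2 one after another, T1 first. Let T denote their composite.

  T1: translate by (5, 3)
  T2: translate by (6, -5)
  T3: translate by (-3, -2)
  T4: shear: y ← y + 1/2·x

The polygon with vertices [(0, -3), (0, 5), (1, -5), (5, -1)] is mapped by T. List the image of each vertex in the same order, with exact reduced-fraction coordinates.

image vertices: (8, -3), (8, 5), (9, -9/2), (13, 3/2)

T1 translate by (5, 3): (0, -3) → (5, 0); (0, 5) → (5, 8); (1, -5) → (6, -2); (5, -1) → (10, 2)
T2 translate by (6, -5): (5, 0) → (11, -5); (5, 8) → (11, 3); (6, -2) → (12, -7); (10, 2) → (16, -3)
T3 translate by (-3, -2): (11, -5) → (8, -7); (11, 3) → (8, 1); (12, -7) → (9, -9); (16, -3) → (13, -5)
T4 shear: y ← y + 1/2·x: (8, -7) → (8, -3); (8, 1) → (8, 5); (9, -9) → (9, -9/2); (13, -5) → (13, 3/2)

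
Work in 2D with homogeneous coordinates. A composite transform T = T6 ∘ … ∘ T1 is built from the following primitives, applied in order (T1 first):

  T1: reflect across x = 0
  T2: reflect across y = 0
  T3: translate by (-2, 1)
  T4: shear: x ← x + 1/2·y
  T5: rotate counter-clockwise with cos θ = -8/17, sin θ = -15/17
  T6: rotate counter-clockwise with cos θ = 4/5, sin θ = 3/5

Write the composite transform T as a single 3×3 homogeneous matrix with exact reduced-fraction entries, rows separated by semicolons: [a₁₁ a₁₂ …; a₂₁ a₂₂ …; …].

T = [-13/85 -181/170 129/170; 84/85 29/85 139/85; 0 0 1]

T1 = [-1 0 0; 0 1 0; 0 0 1]
T2·T1 = [-1 0 0; 0 -1 0; 0 0 1]
T3·…·T1 = [-1 0 -2; 0 -1 1; 0 0 1]
T4·…·T1 = [-1 -1/2 -3/2; 0 -1 1; 0 0 1]
T5·…·T1 = [8/17 -11/17 27/17; 15/17 31/34 29/34; 0 0 1]
T6·…·T1 = [-13/85 -181/170 129/170; 84/85 29/85 139/85; 0 0 1]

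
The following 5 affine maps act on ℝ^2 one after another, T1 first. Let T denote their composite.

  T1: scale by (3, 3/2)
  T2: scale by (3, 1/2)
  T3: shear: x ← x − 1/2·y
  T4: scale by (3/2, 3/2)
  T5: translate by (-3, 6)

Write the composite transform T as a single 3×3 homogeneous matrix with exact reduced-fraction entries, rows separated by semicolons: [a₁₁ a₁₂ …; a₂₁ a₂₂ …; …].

T = [27/2 -9/16 -3; 0 9/8 6; 0 0 1]

T1 = [3 0 0; 0 3/2 0; 0 0 1]
T2·T1 = [9 0 0; 0 3/4 0; 0 0 1]
T3·…·T1 = [9 -3/8 0; 0 3/4 0; 0 0 1]
T4·…·T1 = [27/2 -9/16 0; 0 9/8 0; 0 0 1]
T5·…·T1 = [27/2 -9/16 -3; 0 9/8 6; 0 0 1]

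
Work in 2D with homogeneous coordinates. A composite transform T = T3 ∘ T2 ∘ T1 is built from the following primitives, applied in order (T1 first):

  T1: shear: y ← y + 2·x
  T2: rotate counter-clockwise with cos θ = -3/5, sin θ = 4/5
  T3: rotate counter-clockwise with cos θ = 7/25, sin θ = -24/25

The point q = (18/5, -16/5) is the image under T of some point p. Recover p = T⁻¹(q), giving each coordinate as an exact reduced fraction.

p = (-2/5, -4)

T1 = [1 0 0; 2 1 0; 0 0 1]
T2·T1 = [-11/5 -4/5 0; -2/5 -3/5 0; 0 0 1]
T3·…·T1 = [-1 -4/5 0; 2 3/5 0; 0 0 1]
det M = 1; M⁻¹ = [3/5 4/5 0; -2 -1 0; 0 0 1]
M⁻¹ · (18/5, -16/5)ᵀ = (-2/5, -4)ᵀ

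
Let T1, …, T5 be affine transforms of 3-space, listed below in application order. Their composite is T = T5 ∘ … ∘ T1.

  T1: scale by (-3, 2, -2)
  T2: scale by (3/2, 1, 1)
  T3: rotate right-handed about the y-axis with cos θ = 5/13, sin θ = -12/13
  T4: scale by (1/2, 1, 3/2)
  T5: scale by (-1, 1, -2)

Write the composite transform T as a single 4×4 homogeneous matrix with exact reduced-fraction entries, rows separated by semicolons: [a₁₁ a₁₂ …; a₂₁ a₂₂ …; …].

T1 = [-3 0 0 0; 0 2 0 0; 0 0 -2 0; 0 0 0 1]
T2·T1 = [-9/2 0 0 0; 0 2 0 0; 0 0 -2 0; 0 0 0 1]
T3·…·T1 = [-45/26 0 24/13 0; 0 2 0 0; -54/13 0 -10/13 0; 0 0 0 1]
T4·…·T1 = [-45/52 0 12/13 0; 0 2 0 0; -81/13 0 -15/13 0; 0 0 0 1]
T5·…·T1 = [45/52 0 -12/13 0; 0 2 0 0; 162/13 0 30/13 0; 0 0 0 1]

T = [45/52 0 -12/13 0; 0 2 0 0; 162/13 0 30/13 0; 0 0 0 1]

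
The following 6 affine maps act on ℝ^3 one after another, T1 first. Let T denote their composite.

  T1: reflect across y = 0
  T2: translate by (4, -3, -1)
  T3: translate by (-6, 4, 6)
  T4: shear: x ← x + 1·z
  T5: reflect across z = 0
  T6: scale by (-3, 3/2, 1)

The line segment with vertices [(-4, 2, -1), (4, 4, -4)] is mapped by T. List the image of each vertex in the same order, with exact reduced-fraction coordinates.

T1 reflect across y = 0: (-4, 2, -1) → (-4, -2, -1); (4, 4, -4) → (4, -4, -4)
T2 translate by (4, -3, -1): (-4, -2, -1) → (0, -5, -2); (4, -4, -4) → (8, -7, -5)
T3 translate by (-6, 4, 6): (0, -5, -2) → (-6, -1, 4); (8, -7, -5) → (2, -3, 1)
T4 shear: x ← x + 1·z: (-6, -1, 4) → (-2, -1, 4); (2, -3, 1) → (3, -3, 1)
T5 reflect across z = 0: (-2, -1, 4) → (-2, -1, -4); (3, -3, 1) → (3, -3, -1)
T6 scale by (-3, 3/2, 1): (-2, -1, -4) → (6, -3/2, -4); (3, -3, -1) → (-9, -9/2, -1)

image vertices: (6, -3/2, -4), (-9, -9/2, -1)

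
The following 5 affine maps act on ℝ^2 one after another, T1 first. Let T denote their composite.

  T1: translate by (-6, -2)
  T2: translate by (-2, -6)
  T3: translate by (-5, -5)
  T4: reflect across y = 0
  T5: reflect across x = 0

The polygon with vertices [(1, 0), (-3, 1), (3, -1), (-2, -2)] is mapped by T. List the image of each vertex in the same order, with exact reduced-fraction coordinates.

T1 translate by (-6, -2): (1, 0) → (-5, -2); (-3, 1) → (-9, -1); (3, -1) → (-3, -3); (-2, -2) → (-8, -4)
T2 translate by (-2, -6): (-5, -2) → (-7, -8); (-9, -1) → (-11, -7); (-3, -3) → (-5, -9); (-8, -4) → (-10, -10)
T3 translate by (-5, -5): (-7, -8) → (-12, -13); (-11, -7) → (-16, -12); (-5, -9) → (-10, -14); (-10, -10) → (-15, -15)
T4 reflect across y = 0: (-12, -13) → (-12, 13); (-16, -12) → (-16, 12); (-10, -14) → (-10, 14); (-15, -15) → (-15, 15)
T5 reflect across x = 0: (-12, 13) → (12, 13); (-16, 12) → (16, 12); (-10, 14) → (10, 14); (-15, 15) → (15, 15)

image vertices: (12, 13), (16, 12), (10, 14), (15, 15)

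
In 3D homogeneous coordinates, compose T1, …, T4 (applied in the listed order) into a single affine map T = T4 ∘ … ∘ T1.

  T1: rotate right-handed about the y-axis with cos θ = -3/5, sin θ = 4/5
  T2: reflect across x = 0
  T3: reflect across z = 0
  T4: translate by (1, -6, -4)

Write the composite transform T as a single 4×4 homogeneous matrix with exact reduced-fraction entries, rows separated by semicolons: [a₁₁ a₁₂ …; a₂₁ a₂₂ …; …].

T = [3/5 0 -4/5 1; 0 1 0 -6; 4/5 0 3/5 -4; 0 0 0 1]

T1 = [-3/5 0 4/5 0; 0 1 0 0; -4/5 0 -3/5 0; 0 0 0 1]
T2·T1 = [3/5 0 -4/5 0; 0 1 0 0; -4/5 0 -3/5 0; 0 0 0 1]
T3·…·T1 = [3/5 0 -4/5 0; 0 1 0 0; 4/5 0 3/5 0; 0 0 0 1]
T4·…·T1 = [3/5 0 -4/5 1; 0 1 0 -6; 4/5 0 3/5 -4; 0 0 0 1]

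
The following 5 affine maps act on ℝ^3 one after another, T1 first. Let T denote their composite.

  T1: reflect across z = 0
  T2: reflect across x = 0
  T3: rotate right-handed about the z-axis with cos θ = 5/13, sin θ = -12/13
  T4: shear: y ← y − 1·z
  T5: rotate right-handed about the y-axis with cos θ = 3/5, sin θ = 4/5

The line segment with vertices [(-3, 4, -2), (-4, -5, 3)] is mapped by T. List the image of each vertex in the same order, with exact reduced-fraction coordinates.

T1 reflect across z = 0: (-3, 4, -2) → (-3, 4, 2); (-4, -5, 3) → (-4, -5, -3)
T2 reflect across x = 0: (-3, 4, 2) → (3, 4, 2); (-4, -5, -3) → (4, -5, -3)
T3 rotate right-handed about the z-axis with cos θ = 5/13, sin θ = -12/13: (3, 4, 2) → (63/13, -16/13, 2); (4, -5, -3) → (-40/13, -73/13, -3)
T4 shear: y ← y − 1·z: (63/13, -16/13, 2) → (63/13, -42/13, 2); (-40/13, -73/13, -3) → (-40/13, -34/13, -3)
T5 rotate right-handed about the y-axis with cos θ = 3/5, sin θ = 4/5: (63/13, -42/13, 2) → (293/65, -42/13, -174/65); (-40/13, -34/13, -3) → (-276/65, -34/13, 43/65)

image vertices: (293/65, -42/13, -174/65), (-276/65, -34/13, 43/65)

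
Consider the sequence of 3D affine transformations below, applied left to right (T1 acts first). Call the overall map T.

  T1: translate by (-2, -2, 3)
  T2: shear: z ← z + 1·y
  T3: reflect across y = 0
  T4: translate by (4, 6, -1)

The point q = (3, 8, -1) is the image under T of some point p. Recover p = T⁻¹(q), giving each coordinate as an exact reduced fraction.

T1 = [1 0 0 -2; 0 1 0 -2; 0 0 1 3; 0 0 0 1]
T2·T1 = [1 0 0 -2; 0 1 0 -2; 0 1 1 1; 0 0 0 1]
T3·…·T1 = [1 0 0 -2; 0 -1 0 2; 0 1 1 1; 0 0 0 1]
T4·…·T1 = [1 0 0 2; 0 -1 0 8; 0 1 1 0; 0 0 0 1]
det M = -1; M⁻¹ = [1 0 0 -2; 0 -1 0 8; 0 1 1 -8; 0 0 0 1]
M⁻¹ · (3, 8, -1)ᵀ = (1, 0, -1)ᵀ

p = (1, 0, -1)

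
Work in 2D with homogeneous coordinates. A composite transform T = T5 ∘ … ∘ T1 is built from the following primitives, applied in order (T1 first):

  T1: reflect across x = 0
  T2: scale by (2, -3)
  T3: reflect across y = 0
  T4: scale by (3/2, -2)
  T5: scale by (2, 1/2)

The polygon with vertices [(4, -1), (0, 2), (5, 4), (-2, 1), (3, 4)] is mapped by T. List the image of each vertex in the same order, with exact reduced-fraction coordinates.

image vertices: (-24, 3), (0, -6), (-30, -12), (12, -3), (-18, -12)

T1 reflect across x = 0: (4, -1) → (-4, -1); (0, 2) → (0, 2); (5, 4) → (-5, 4); (-2, 1) → (2, 1); (3, 4) → (-3, 4)
T2 scale by (2, -3): (-4, -1) → (-8, 3); (0, 2) → (0, -6); (-5, 4) → (-10, -12); (2, 1) → (4, -3); (-3, 4) → (-6, -12)
T3 reflect across y = 0: (-8, 3) → (-8, -3); (0, -6) → (0, 6); (-10, -12) → (-10, 12); (4, -3) → (4, 3); (-6, -12) → (-6, 12)
T4 scale by (3/2, -2): (-8, -3) → (-12, 6); (0, 6) → (0, -12); (-10, 12) → (-15, -24); (4, 3) → (6, -6); (-6, 12) → (-9, -24)
T5 scale by (2, 1/2): (-12, 6) → (-24, 3); (0, -12) → (0, -6); (-15, -24) → (-30, -12); (6, -6) → (12, -3); (-9, -24) → (-18, -12)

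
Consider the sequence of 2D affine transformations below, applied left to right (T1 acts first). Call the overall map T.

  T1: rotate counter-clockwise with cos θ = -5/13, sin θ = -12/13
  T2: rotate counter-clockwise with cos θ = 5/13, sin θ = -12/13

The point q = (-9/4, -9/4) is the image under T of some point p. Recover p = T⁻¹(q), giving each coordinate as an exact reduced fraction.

T1 = [-5/13 12/13 0; -12/13 -5/13 0; 0 0 1]
T2·T1 = [-1 0 0; 0 -1 0; 0 0 1]
det M = 1; M⁻¹ = [-1 0 0; 0 -1 0; 0 0 1]
M⁻¹ · (-9/4, -9/4)ᵀ = (9/4, 9/4)ᵀ

p = (9/4, 9/4)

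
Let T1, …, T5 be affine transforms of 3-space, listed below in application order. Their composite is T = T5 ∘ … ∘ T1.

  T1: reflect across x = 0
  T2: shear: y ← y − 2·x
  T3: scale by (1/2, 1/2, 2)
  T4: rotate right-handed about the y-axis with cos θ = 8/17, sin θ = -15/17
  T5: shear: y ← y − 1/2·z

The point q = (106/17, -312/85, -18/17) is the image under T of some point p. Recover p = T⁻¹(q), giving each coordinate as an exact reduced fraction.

T1 = [-1 0 0 0; 0 1 0 0; 0 0 1 0; 0 0 0 1]
T2·T1 = [-1 0 0 0; 2 1 0 0; 0 0 1 0; 0 0 0 1]
T3·…·T1 = [-1/2 0 0 0; 1 1/2 0 0; 0 0 2 0; 0 0 0 1]
T4·…·T1 = [-4/17 0 -30/17 0; 1 1/2 0 0; -15/34 0 16/17 0; 0 0 0 1]
T5·…·T1 = [-4/17 0 -30/17 0; 83/68 1/2 -8/17 0; -15/34 0 16/17 0; 0 0 0 1]
det M = -1/2; M⁻¹ = [-16/17 0 -30/17 0; 32/17 2 77/17 0; -15/34 0 4/17 0; 0 0 0 1]
M⁻¹ · (106/17, -312/85, -18/17)ᵀ = (-4, -2/5, -3)ᵀ

p = (-4, -2/5, -3)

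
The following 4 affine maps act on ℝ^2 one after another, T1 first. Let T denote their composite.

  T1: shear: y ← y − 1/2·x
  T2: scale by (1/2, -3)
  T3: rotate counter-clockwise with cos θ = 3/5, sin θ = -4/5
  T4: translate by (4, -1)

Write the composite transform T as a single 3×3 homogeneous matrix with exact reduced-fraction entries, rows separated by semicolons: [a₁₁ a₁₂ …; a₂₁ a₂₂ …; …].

T = [3/2 -12/5 4; 1/2 -9/5 -1; 0 0 1]

T1 = [1 0 0; -1/2 1 0; 0 0 1]
T2·T1 = [1/2 0 0; 3/2 -3 0; 0 0 1]
T3·…·T1 = [3/2 -12/5 0; 1/2 -9/5 0; 0 0 1]
T4·…·T1 = [3/2 -12/5 4; 1/2 -9/5 -1; 0 0 1]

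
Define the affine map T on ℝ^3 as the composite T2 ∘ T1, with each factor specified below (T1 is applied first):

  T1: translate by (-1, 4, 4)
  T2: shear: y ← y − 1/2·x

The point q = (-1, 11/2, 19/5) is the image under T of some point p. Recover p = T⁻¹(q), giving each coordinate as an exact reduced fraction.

p = (0, 1, -1/5)

T1 = [1 0 0 -1; 0 1 0 4; 0 0 1 4; 0 0 0 1]
T2·T1 = [1 0 0 -1; -1/2 1 0 9/2; 0 0 1 4; 0 0 0 1]
det M = 1; M⁻¹ = [1 0 0 1; 1/2 1 0 -4; 0 0 1 -4; 0 0 0 1]
M⁻¹ · (-1, 11/2, 19/5)ᵀ = (0, 1, -1/5)ᵀ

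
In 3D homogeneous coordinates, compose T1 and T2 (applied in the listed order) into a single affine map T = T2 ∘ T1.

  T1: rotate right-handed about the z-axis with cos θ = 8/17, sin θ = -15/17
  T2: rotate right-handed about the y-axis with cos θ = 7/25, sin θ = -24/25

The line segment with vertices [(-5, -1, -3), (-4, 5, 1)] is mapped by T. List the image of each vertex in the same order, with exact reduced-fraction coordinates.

image vertices: (839/425, 67/17, -1677/425), (-107/425, 100/17, 1151/425)

T1 rotate right-handed about the z-axis with cos θ = 8/17, sin θ = -15/17: (-5, -1, -3) → (-55/17, 67/17, -3); (-4, 5, 1) → (43/17, 100/17, 1)
T2 rotate right-handed about the y-axis with cos θ = 7/25, sin θ = -24/25: (-55/17, 67/17, -3) → (839/425, 67/17, -1677/425); (43/17, 100/17, 1) → (-107/425, 100/17, 1151/425)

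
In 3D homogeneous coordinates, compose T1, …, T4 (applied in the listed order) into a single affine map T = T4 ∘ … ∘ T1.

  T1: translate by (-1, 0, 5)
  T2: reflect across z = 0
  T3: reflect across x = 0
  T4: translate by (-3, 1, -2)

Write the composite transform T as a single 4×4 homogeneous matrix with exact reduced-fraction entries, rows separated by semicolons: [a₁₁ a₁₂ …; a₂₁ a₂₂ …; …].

T = [-1 0 0 -2; 0 1 0 1; 0 0 -1 -7; 0 0 0 1]

T1 = [1 0 0 -1; 0 1 0 0; 0 0 1 5; 0 0 0 1]
T2·T1 = [1 0 0 -1; 0 1 0 0; 0 0 -1 -5; 0 0 0 1]
T3·…·T1 = [-1 0 0 1; 0 1 0 0; 0 0 -1 -5; 0 0 0 1]
T4·…·T1 = [-1 0 0 -2; 0 1 0 1; 0 0 -1 -7; 0 0 0 1]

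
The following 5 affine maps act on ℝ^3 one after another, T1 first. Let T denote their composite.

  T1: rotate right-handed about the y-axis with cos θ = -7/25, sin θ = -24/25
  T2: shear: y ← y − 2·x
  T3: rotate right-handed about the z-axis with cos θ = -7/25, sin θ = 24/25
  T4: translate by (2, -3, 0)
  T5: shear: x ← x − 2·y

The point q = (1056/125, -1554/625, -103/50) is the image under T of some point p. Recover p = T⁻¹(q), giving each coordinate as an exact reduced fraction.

T1 = [-7/25 0 -24/25 0; 0 1 0 0; 24/25 0 -7/25 0; 0 0 0 1]
T2·T1 = [-7/25 0 -24/25 0; 14/25 1 48/25 0; 24/25 0 -7/25 0; 0 0 0 1]
T3·…·T1 = [-287/625 -24/25 -984/625 0; -266/625 -7/25 -912/625 0; 24/25 0 -7/25 0; 0 0 0 1]
T4·…·T1 = [-287/625 -24/25 -984/625 2; -266/625 -7/25 -912/625 -3; 24/25 0 -7/25 0; 0 0 0 1]
T5·…·T1 = [49/125 -2/5 168/125 8; -266/625 -7/25 -912/625 -3; 24/25 0 -7/25 0; 0 0 0 1]
det M = 1; M⁻¹ = [49/625 -14/125 24/25 -602/625; -38/25 -7/5 0 199/25; 168/625 -48/125 -7/25 -2064/625; 0 0 0 1]
M⁻¹ · (1056/125, -1554/625, -103/50)ᵀ = (-2, -7/5, 1/2)ᵀ

p = (-2, -7/5, 1/2)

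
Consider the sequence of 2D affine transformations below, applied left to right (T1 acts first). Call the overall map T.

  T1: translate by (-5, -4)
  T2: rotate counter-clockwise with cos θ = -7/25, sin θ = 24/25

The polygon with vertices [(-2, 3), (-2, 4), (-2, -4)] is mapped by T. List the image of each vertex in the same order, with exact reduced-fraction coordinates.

image vertices: (73/25, -161/25), (49/25, -168/25), (241/25, -112/25)

T1 translate by (-5, -4): (-2, 3) → (-7, -1); (-2, 4) → (-7, 0); (-2, -4) → (-7, -8)
T2 rotate counter-clockwise with cos θ = -7/25, sin θ = 24/25: (-7, -1) → (73/25, -161/25); (-7, 0) → (49/25, -168/25); (-7, -8) → (241/25, -112/25)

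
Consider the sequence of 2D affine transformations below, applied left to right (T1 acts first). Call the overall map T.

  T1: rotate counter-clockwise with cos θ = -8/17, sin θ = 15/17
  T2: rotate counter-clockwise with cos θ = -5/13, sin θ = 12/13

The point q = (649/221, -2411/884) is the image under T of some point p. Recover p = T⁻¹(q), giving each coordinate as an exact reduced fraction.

p = (1/4, 4)

T1 = [-8/17 -15/17 0; 15/17 -8/17 0; 0 0 1]
T2·T1 = [-140/221 171/221 0; -171/221 -140/221 0; 0 0 1]
det M = 1; M⁻¹ = [-140/221 -171/221 0; 171/221 -140/221 0; 0 0 1]
M⁻¹ · (649/221, -2411/884)ᵀ = (1/4, 4)ᵀ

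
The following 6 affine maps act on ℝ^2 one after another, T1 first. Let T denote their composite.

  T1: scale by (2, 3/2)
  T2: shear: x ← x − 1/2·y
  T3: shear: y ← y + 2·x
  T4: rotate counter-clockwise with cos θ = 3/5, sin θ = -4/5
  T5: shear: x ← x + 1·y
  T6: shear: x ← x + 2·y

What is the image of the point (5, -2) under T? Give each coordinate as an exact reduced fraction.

T(p) = (313/10, 14/5)

T1 scale by (2, 3/2): (5, -2) → (10, -3)
T2 shear: x ← x − 1/2·y: (10, -3) → (23/2, -3)
T3 shear: y ← y + 2·x: (23/2, -3) → (23/2, 20)
T4 rotate counter-clockwise with cos θ = 3/5, sin θ = -4/5: (23/2, 20) → (229/10, 14/5)
T5 shear: x ← x + 1·y: (229/10, 14/5) → (257/10, 14/5)
T6 shear: x ← x + 2·y: (257/10, 14/5) → (313/10, 14/5)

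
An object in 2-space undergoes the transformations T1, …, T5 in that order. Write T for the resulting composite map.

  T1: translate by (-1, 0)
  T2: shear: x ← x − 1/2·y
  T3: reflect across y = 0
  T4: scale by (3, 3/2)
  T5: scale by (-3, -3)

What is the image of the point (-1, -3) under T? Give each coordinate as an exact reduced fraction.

T1 translate by (-1, 0): (-1, -3) → (-2, -3)
T2 shear: x ← x − 1/2·y: (-2, -3) → (-1/2, -3)
T3 reflect across y = 0: (-1/2, -3) → (-1/2, 3)
T4 scale by (3, 3/2): (-1/2, 3) → (-3/2, 9/2)
T5 scale by (-3, -3): (-3/2, 9/2) → (9/2, -27/2)

T(p) = (9/2, -27/2)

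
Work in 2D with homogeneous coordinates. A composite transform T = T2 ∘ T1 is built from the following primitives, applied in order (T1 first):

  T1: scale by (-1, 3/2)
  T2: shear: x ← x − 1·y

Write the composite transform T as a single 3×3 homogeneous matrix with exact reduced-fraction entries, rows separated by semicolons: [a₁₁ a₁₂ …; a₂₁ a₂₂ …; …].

T1 = [-1 0 0; 0 3/2 0; 0 0 1]
T2·T1 = [-1 -3/2 0; 0 3/2 0; 0 0 1]

T = [-1 -3/2 0; 0 3/2 0; 0 0 1]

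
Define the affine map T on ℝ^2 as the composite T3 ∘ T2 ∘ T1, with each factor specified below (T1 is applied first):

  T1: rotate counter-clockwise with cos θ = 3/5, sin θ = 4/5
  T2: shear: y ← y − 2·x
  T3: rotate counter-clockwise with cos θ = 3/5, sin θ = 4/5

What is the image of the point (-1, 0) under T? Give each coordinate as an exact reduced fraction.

T(p) = (-17/25, -6/25)

T1 rotate counter-clockwise with cos θ = 3/5, sin θ = 4/5: (-1, 0) → (-3/5, -4/5)
T2 shear: y ← y − 2·x: (-3/5, -4/5) → (-3/5, 2/5)
T3 rotate counter-clockwise with cos θ = 3/5, sin θ = 4/5: (-3/5, 2/5) → (-17/25, -6/25)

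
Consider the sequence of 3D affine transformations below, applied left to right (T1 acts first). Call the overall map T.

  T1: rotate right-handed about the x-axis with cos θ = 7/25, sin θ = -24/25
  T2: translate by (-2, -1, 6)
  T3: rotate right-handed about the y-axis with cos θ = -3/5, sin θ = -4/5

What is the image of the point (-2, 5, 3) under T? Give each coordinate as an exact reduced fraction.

T1 rotate right-handed about the x-axis with cos θ = 7/25, sin θ = -24/25: (-2, 5, 3) → (-2, 107/25, -99/25)
T2 translate by (-2, -1, 6): (-2, 107/25, -99/25) → (-4, 82/25, 51/25)
T3 rotate right-handed about the y-axis with cos θ = -3/5, sin θ = -4/5: (-4, 82/25, 51/25) → (96/125, 82/25, -553/125)

T(p) = (96/125, 82/25, -553/125)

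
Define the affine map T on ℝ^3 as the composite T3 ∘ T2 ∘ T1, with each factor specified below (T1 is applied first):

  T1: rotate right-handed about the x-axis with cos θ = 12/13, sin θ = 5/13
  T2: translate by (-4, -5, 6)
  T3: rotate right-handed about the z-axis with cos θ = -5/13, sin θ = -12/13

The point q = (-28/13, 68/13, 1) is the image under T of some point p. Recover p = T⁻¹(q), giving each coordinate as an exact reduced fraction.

T1 = [1 0 0 0; 0 12/13 -5/13 0; 0 5/13 12/13 0; 0 0 0 1]
T2·T1 = [1 0 0 -4; 0 12/13 -5/13 -5; 0 5/13 12/13 6; 0 0 0 1]
T3·…·T1 = [-5/13 144/169 -60/169 -40/13; -12/13 -60/169 25/169 73/13; 0 5/13 12/13 6; 0 0 0 1]
det M = 1; M⁻¹ = [-5/13 -12/13 0 4; 144/169 -60/169 5/13 30/13; -60/169 25/169 12/13 -97/13; 0 0 0 1]
M⁻¹ · (-28/13, 68/13, 1)ᵀ = (0, -1, -5)ᵀ

p = (0, -1, -5)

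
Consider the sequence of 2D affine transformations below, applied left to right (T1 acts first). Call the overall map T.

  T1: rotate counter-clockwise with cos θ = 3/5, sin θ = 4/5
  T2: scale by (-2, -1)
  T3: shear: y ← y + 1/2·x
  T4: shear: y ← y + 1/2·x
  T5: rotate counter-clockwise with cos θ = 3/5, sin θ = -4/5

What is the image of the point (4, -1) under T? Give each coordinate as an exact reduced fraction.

T1 rotate counter-clockwise with cos θ = 3/5, sin θ = 4/5: (4, -1) → (16/5, 13/5)
T2 scale by (-2, -1): (16/5, 13/5) → (-32/5, -13/5)
T3 shear: y ← y + 1/2·x: (-32/5, -13/5) → (-32/5, -29/5)
T4 shear: y ← y + 1/2·x: (-32/5, -29/5) → (-32/5, -9)
T5 rotate counter-clockwise with cos θ = 3/5, sin θ = -4/5: (-32/5, -9) → (-276/25, -7/25)

T(p) = (-276/25, -7/25)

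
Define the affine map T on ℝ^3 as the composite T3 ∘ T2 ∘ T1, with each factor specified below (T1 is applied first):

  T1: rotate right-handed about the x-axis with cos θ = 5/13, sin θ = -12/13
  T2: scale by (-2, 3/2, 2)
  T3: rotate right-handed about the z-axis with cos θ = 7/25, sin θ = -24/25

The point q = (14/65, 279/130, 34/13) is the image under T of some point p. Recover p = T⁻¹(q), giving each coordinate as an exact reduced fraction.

T1 = [1 0 0 0; 0 5/13 12/13 0; 0 -12/13 5/13 0; 0 0 0 1]
T2·T1 = [-2 0 0 0; 0 15/26 18/13 0; 0 -24/13 10/13 0; 0 0 0 1]
T3·…·T1 = [-14/25 36/65 432/325 0; 48/25 21/130 126/325 0; 0 -24/13 10/13 0; 0 0 0 1]
det M = -6; M⁻¹ = [-7/50 12/25 0 0; 16/65 14/195 -6/13 0; 192/325 56/325 5/26 0; 0 0 0 1]
M⁻¹ · (14/65, 279/130, 34/13)ᵀ = (1, -1, 1)ᵀ

p = (1, -1, 1)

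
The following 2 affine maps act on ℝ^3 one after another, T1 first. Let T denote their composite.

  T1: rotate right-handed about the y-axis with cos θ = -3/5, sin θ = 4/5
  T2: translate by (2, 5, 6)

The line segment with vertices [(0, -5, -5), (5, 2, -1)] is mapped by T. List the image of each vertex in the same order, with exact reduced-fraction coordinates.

image vertices: (-2, 0, 9), (-9/5, 7, 13/5)

T1 rotate right-handed about the y-axis with cos θ = -3/5, sin θ = 4/5: (0, -5, -5) → (-4, -5, 3); (5, 2, -1) → (-19/5, 2, -17/5)
T2 translate by (2, 5, 6): (-4, -5, 3) → (-2, 0, 9); (-19/5, 2, -17/5) → (-9/5, 7, 13/5)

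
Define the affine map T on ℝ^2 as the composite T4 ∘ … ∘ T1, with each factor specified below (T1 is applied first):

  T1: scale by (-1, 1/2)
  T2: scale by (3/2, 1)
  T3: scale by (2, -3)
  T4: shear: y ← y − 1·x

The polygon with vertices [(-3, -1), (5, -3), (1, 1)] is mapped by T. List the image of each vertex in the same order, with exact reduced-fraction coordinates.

image vertices: (9, -15/2), (-15, 39/2), (-3, 3/2)

T1 scale by (-1, 1/2): (-3, -1) → (3, -1/2); (5, -3) → (-5, -3/2); (1, 1) → (-1, 1/2)
T2 scale by (3/2, 1): (3, -1/2) → (9/2, -1/2); (-5, -3/2) → (-15/2, -3/2); (-1, 1/2) → (-3/2, 1/2)
T3 scale by (2, -3): (9/2, -1/2) → (9, 3/2); (-15/2, -3/2) → (-15, 9/2); (-3/2, 1/2) → (-3, -3/2)
T4 shear: y ← y − 1·x: (9, 3/2) → (9, -15/2); (-15, 9/2) → (-15, 39/2); (-3, -3/2) → (-3, 3/2)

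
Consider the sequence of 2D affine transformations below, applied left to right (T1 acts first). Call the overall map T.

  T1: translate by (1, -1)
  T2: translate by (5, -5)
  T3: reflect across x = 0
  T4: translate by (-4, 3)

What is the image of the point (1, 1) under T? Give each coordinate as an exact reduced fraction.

T(p) = (-11, -2)

T1 translate by (1, -1): (1, 1) → (2, 0)
T2 translate by (5, -5): (2, 0) → (7, -5)
T3 reflect across x = 0: (7, -5) → (-7, -5)
T4 translate by (-4, 3): (-7, -5) → (-11, -2)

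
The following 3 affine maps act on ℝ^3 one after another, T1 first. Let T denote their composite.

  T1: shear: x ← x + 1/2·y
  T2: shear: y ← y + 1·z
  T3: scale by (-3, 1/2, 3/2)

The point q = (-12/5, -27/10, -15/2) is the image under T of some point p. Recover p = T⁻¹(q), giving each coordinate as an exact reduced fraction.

p = (1, -2/5, -5)

T1 = [1 1/2 0 0; 0 1 0 0; 0 0 1 0; 0 0 0 1]
T2·T1 = [1 1/2 0 0; 0 1 1 0; 0 0 1 0; 0 0 0 1]
T3·…·T1 = [-3 -3/2 0 0; 0 1/2 1/2 0; 0 0 3/2 0; 0 0 0 1]
det M = -9/4; M⁻¹ = [-1/3 -1 1/3 0; 0 2 -2/3 0; 0 0 2/3 0; 0 0 0 1]
M⁻¹ · (-12/5, -27/10, -15/2)ᵀ = (1, -2/5, -5)ᵀ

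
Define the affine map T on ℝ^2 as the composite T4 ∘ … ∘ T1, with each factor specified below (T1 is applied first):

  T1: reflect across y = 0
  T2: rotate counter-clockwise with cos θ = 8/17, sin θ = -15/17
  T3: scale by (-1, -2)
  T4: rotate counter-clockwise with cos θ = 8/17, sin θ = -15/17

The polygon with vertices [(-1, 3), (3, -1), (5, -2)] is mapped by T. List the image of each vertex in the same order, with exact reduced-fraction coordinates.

image vertices: (694/289, -651/289), (798/289, 1177/289), (1210/289, 1994/289)

T1 reflect across y = 0: (-1, 3) → (-1, -3); (3, -1) → (3, 1); (5, -2) → (5, 2)
T2 rotate counter-clockwise with cos θ = 8/17, sin θ = -15/17: (-1, -3) → (-53/17, -9/17); (3, 1) → (39/17, -37/17); (5, 2) → (70/17, -59/17)
T3 scale by (-1, -2): (-53/17, -9/17) → (53/17, 18/17); (39/17, -37/17) → (-39/17, 74/17); (70/17, -59/17) → (-70/17, 118/17)
T4 rotate counter-clockwise with cos θ = 8/17, sin θ = -15/17: (53/17, 18/17) → (694/289, -651/289); (-39/17, 74/17) → (798/289, 1177/289); (-70/17, 118/17) → (1210/289, 1994/289)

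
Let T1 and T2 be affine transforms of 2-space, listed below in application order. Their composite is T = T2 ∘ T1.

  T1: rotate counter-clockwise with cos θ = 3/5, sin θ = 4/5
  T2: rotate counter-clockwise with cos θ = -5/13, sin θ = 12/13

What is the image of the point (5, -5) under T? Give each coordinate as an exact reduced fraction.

T(p) = (-47/13, 79/13)

T1 rotate counter-clockwise with cos θ = 3/5, sin θ = 4/5: (5, -5) → (7, 1)
T2 rotate counter-clockwise with cos θ = -5/13, sin θ = 12/13: (7, 1) → (-47/13, 79/13)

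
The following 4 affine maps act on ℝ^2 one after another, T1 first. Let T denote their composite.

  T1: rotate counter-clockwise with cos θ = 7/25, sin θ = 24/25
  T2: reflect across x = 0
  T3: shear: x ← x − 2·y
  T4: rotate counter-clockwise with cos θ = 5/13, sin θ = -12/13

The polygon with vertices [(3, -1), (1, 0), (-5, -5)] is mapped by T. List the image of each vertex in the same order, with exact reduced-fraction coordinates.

image vertices: (-19/65, 97/13), (1/25, 12/5), (-147/65, -139/13)

T1 rotate counter-clockwise with cos θ = 7/25, sin θ = 24/25: (3, -1) → (9/5, 13/5); (1, 0) → (7/25, 24/25); (-5, -5) → (17/5, -31/5)
T2 reflect across x = 0: (9/5, 13/5) → (-9/5, 13/5); (7/25, 24/25) → (-7/25, 24/25); (17/5, -31/5) → (-17/5, -31/5)
T3 shear: x ← x − 2·y: (-9/5, 13/5) → (-7, 13/5); (-7/25, 24/25) → (-11/5, 24/25); (-17/5, -31/5) → (9, -31/5)
T4 rotate counter-clockwise with cos θ = 5/13, sin θ = -12/13: (-7, 13/5) → (-19/65, 97/13); (-11/5, 24/25) → (1/25, 12/5); (9, -31/5) → (-147/65, -139/13)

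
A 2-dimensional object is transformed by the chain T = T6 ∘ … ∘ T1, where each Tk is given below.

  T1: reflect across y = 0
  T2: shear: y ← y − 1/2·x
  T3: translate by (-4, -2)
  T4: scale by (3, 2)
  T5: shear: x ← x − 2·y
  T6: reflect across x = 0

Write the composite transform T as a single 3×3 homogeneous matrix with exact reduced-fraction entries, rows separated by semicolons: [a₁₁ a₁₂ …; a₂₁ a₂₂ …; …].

T = [-5 -4 4; -1 -2 -4; 0 0 1]

T1 = [1 0 0; 0 -1 0; 0 0 1]
T2·T1 = [1 0 0; -1/2 -1 0; 0 0 1]
T3·…·T1 = [1 0 -4; -1/2 -1 -2; 0 0 1]
T4·…·T1 = [3 0 -12; -1 -2 -4; 0 0 1]
T5·…·T1 = [5 4 -4; -1 -2 -4; 0 0 1]
T6·…·T1 = [-5 -4 4; -1 -2 -4; 0 0 1]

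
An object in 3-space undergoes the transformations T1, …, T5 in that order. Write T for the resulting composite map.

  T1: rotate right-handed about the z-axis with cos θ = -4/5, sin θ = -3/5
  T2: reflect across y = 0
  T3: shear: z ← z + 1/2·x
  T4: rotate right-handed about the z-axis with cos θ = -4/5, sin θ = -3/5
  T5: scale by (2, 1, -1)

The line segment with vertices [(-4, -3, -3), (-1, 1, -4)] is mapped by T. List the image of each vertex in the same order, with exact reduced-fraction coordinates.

T1 rotate right-handed about the z-axis with cos θ = -4/5, sin θ = -3/5: (-4, -3, -3) → (7/5, 24/5, -3); (-1, 1, -4) → (7/5, -1/5, -4)
T2 reflect across y = 0: (7/5, 24/5, -3) → (7/5, -24/5, -3); (7/5, -1/5, -4) → (7/5, 1/5, -4)
T3 shear: z ← z + 1/2·x: (7/5, -24/5, -3) → (7/5, -24/5, -23/10); (7/5, 1/5, -4) → (7/5, 1/5, -33/10)
T4 rotate right-handed about the z-axis with cos θ = -4/5, sin θ = -3/5: (7/5, -24/5, -23/10) → (-4, 3, -23/10); (7/5, 1/5, -33/10) → (-1, -1, -33/10)
T5 scale by (2, 1, -1): (-4, 3, -23/10) → (-8, 3, 23/10); (-1, -1, -33/10) → (-2, -1, 33/10)

image vertices: (-8, 3, 23/10), (-2, -1, 33/10)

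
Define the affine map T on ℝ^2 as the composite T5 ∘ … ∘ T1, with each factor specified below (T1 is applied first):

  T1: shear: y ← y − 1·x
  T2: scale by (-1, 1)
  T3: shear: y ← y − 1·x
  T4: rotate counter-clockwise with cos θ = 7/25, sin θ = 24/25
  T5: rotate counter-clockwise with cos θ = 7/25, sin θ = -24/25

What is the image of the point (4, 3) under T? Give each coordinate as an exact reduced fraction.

T(p) = (-4, 3)

T1 shear: y ← y − 1·x: (4, 3) → (4, -1)
T2 scale by (-1, 1): (4, -1) → (-4, -1)
T3 shear: y ← y − 1·x: (-4, -1) → (-4, 3)
T4 rotate counter-clockwise with cos θ = 7/25, sin θ = 24/25: (-4, 3) → (-4, -3)
T5 rotate counter-clockwise with cos θ = 7/25, sin θ = -24/25: (-4, -3) → (-4, 3)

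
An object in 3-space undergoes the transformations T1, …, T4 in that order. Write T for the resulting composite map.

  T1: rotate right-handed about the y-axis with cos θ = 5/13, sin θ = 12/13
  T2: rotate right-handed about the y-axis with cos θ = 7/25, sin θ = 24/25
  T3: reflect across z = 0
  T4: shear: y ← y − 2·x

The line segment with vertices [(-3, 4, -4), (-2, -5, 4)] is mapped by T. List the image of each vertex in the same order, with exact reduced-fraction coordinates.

T1 rotate right-handed about the y-axis with cos θ = 5/13, sin θ = 12/13: (-3, 4, -4) → (-63/13, 4, 16/13); (-2, -5, 4) → (38/13, -5, 44/13)
T2 rotate right-handed about the y-axis with cos θ = 7/25, sin θ = 24/25: (-63/13, 4, 16/13) → (-57/325, 4, 1624/325); (38/13, -5, 44/13) → (1322/325, -5, -604/325)
T3 reflect across z = 0: (-57/325, 4, 1624/325) → (-57/325, 4, -1624/325); (1322/325, -5, -604/325) → (1322/325, -5, 604/325)
T4 shear: y ← y − 2·x: (-57/325, 4, -1624/325) → (-57/325, 1414/325, -1624/325); (1322/325, -5, 604/325) → (1322/325, -4269/325, 604/325)

image vertices: (-57/325, 1414/325, -1624/325), (1322/325, -4269/325, 604/325)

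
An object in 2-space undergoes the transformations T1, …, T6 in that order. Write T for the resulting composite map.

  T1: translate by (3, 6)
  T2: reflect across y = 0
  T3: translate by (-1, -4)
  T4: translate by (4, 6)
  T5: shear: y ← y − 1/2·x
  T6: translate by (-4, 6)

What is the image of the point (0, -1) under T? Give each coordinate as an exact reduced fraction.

T1 translate by (3, 6): (0, -1) → (3, 5)
T2 reflect across y = 0: (3, 5) → (3, -5)
T3 translate by (-1, -4): (3, -5) → (2, -9)
T4 translate by (4, 6): (2, -9) → (6, -3)
T5 shear: y ← y − 1/2·x: (6, -3) → (6, -6)
T6 translate by (-4, 6): (6, -6) → (2, 0)

T(p) = (2, 0)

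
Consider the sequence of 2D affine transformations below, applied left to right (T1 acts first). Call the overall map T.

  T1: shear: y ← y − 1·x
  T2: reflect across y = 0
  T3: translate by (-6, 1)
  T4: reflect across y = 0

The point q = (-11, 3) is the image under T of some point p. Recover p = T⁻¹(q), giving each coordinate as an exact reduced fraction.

T1 = [1 0 0; -1 1 0; 0 0 1]
T2·T1 = [1 0 0; 1 -1 0; 0 0 1]
T3·…·T1 = [1 0 -6; 1 -1 1; 0 0 1]
T4·…·T1 = [1 0 -6; -1 1 -1; 0 0 1]
det M = 1; M⁻¹ = [1 0 6; 1 1 7; 0 0 1]
M⁻¹ · (-11, 3)ᵀ = (-5, -1)ᵀ

p = (-5, -1)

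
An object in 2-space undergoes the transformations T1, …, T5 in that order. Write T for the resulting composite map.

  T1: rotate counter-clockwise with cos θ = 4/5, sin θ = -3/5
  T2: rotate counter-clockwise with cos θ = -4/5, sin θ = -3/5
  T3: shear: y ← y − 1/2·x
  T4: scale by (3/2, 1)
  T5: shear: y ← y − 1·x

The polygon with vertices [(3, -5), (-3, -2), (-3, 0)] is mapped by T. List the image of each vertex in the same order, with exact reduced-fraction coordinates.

image vertices: (-9/2, 11), (9/2, -4), (9/2, -6)

T1 rotate counter-clockwise with cos θ = 4/5, sin θ = -3/5: (3, -5) → (-3/5, -29/5); (-3, -2) → (-18/5, 1/5); (-3, 0) → (-12/5, 9/5)
T2 rotate counter-clockwise with cos θ = -4/5, sin θ = -3/5: (-3/5, -29/5) → (-3, 5); (-18/5, 1/5) → (3, 2); (-12/5, 9/5) → (3, 0)
T3 shear: y ← y − 1/2·x: (-3, 5) → (-3, 13/2); (3, 2) → (3, 1/2); (3, 0) → (3, -3/2)
T4 scale by (3/2, 1): (-3, 13/2) → (-9/2, 13/2); (3, 1/2) → (9/2, 1/2); (3, -3/2) → (9/2, -3/2)
T5 shear: y ← y − 1·x: (-9/2, 13/2) → (-9/2, 11); (9/2, 1/2) → (9/2, -4); (9/2, -3/2) → (9/2, -6)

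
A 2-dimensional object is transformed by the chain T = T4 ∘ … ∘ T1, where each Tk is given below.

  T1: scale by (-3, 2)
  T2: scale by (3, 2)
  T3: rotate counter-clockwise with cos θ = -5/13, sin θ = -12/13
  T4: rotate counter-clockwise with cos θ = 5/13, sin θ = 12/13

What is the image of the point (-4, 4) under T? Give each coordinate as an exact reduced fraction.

T(p) = (6204/169, -2416/169)

T1 scale by (-3, 2): (-4, 4) → (12, 8)
T2 scale by (3, 2): (12, 8) → (36, 16)
T3 rotate counter-clockwise with cos θ = -5/13, sin θ = -12/13: (36, 16) → (12/13, -512/13)
T4 rotate counter-clockwise with cos θ = 5/13, sin θ = 12/13: (12/13, -512/13) → (6204/169, -2416/169)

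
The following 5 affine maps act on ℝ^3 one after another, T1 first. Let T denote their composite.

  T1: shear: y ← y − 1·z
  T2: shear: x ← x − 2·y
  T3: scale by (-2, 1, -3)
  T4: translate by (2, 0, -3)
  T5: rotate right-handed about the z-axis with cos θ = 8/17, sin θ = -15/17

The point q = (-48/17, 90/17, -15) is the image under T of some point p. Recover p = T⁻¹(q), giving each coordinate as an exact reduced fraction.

p = (4, 4, 4)

T1 = [1 0 0 0; 0 1 -1 0; 0 0 1 0; 0 0 0 1]
T2·T1 = [1 -2 2 0; 0 1 -1 0; 0 0 1 0; 0 0 0 1]
T3·…·T1 = [-2 4 -4 0; 0 1 -1 0; 0 0 -3 0; 0 0 0 1]
T4·…·T1 = [-2 4 -4 2; 0 1 -1 0; 0 0 -3 -3; 0 0 0 1]
T5·…·T1 = [-16/17 47/17 -47/17 16/17; 30/17 -52/17 52/17 -30/17; 0 0 -3 -3; 0 0 0 1]
det M = 6; M⁻¹ = [26/17 47/34 0 1; 15/17 8/17 -1/3 -1; 0 0 -1/3 -1; 0 0 0 1]
M⁻¹ · (-48/17, 90/17, -15)ᵀ = (4, 4, 4)ᵀ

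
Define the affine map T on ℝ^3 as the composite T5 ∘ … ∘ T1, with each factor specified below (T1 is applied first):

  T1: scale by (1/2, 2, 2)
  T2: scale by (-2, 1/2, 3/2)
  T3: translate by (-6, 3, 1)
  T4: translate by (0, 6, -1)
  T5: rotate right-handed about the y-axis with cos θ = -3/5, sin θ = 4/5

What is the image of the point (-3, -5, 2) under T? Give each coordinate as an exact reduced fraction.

T(p) = (33/5, 4, -6/5)

T1 scale by (1/2, 2, 2): (-3, -5, 2) → (-3/2, -10, 4)
T2 scale by (-2, 1/2, 3/2): (-3/2, -10, 4) → (3, -5, 6)
T3 translate by (-6, 3, 1): (3, -5, 6) → (-3, -2, 7)
T4 translate by (0, 6, -1): (-3, -2, 7) → (-3, 4, 6)
T5 rotate right-handed about the y-axis with cos θ = -3/5, sin θ = 4/5: (-3, 4, 6) → (33/5, 4, -6/5)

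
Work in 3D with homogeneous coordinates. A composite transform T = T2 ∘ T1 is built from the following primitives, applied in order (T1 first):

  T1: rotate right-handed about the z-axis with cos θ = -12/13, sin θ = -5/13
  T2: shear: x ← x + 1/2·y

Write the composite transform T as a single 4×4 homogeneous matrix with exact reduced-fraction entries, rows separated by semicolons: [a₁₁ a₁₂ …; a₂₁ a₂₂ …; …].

T = [-29/26 -1/13 0 0; -5/13 -12/13 0 0; 0 0 1 0; 0 0 0 1]

T1 = [-12/13 5/13 0 0; -5/13 -12/13 0 0; 0 0 1 0; 0 0 0 1]
T2·T1 = [-29/26 -1/13 0 0; -5/13 -12/13 0 0; 0 0 1 0; 0 0 0 1]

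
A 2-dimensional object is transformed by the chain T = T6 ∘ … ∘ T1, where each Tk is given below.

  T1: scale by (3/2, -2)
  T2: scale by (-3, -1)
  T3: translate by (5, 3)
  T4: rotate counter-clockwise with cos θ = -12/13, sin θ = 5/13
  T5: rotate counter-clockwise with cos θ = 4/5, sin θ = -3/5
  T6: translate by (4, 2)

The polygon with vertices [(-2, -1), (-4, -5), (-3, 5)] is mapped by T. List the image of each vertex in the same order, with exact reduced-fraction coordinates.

image vertices: (-258/65, 881/65), (-107/65, 1649/65), (-2157/130, 737/65)

T1 scale by (3/2, -2): (-2, -1) → (-3, 2); (-4, -5) → (-6, 10); (-3, 5) → (-9/2, -10)
T2 scale by (-3, -1): (-3, 2) → (9, -2); (-6, 10) → (18, -10); (-9/2, -10) → (27/2, 10)
T3 translate by (5, 3): (9, -2) → (14, 1); (18, -10) → (23, -7); (27/2, 10) → (37/2, 13)
T4 rotate counter-clockwise with cos θ = -12/13, sin θ = 5/13: (14, 1) → (-173/13, 58/13); (23, -7) → (-241/13, 199/13); (37/2, 13) → (-287/13, -127/26)
T5 rotate counter-clockwise with cos θ = 4/5, sin θ = -3/5: (-173/13, 58/13) → (-518/65, 751/65); (-241/13, 199/13) → (-367/65, 1519/65); (-287/13, -127/26) → (-2677/130, 607/65)
T6 translate by (4, 2): (-518/65, 751/65) → (-258/65, 881/65); (-367/65, 1519/65) → (-107/65, 1649/65); (-2677/130, 607/65) → (-2157/130, 737/65)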